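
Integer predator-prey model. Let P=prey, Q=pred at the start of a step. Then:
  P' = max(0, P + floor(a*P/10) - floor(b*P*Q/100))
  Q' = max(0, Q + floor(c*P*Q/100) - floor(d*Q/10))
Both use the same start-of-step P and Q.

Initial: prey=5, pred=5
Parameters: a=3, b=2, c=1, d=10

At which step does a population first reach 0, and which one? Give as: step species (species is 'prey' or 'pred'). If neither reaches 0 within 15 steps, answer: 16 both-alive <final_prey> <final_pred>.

Step 1: prey: 5+1-0=6; pred: 5+0-5=0
First extinction: pred at step 1

Answer: 1 pred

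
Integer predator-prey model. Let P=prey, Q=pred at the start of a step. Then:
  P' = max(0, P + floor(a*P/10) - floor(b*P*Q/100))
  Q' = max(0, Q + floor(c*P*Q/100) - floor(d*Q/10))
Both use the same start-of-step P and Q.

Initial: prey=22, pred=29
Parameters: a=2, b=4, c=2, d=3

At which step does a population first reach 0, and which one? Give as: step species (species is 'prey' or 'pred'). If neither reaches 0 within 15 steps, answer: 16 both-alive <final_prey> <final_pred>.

Answer: 2 prey

Derivation:
Step 1: prey: 22+4-25=1; pred: 29+12-8=33
Step 2: prey: 1+0-1=0; pred: 33+0-9=24
First extinction: prey at step 2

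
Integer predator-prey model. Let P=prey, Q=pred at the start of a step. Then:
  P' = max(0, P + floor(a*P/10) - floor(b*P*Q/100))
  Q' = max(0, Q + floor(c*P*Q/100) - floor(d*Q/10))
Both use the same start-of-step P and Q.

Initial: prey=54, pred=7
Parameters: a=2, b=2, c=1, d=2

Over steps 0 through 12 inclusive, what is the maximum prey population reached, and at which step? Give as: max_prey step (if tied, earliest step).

Step 1: prey: 54+10-7=57; pred: 7+3-1=9
Step 2: prey: 57+11-10=58; pred: 9+5-1=13
Step 3: prey: 58+11-15=54; pred: 13+7-2=18
Step 4: prey: 54+10-19=45; pred: 18+9-3=24
Step 5: prey: 45+9-21=33; pred: 24+10-4=30
Step 6: prey: 33+6-19=20; pred: 30+9-6=33
Step 7: prey: 20+4-13=11; pred: 33+6-6=33
Step 8: prey: 11+2-7=6; pred: 33+3-6=30
Step 9: prey: 6+1-3=4; pred: 30+1-6=25
Step 10: prey: 4+0-2=2; pred: 25+1-5=21
Step 11: prey: 2+0-0=2; pred: 21+0-4=17
Step 12: prey: 2+0-0=2; pred: 17+0-3=14
Max prey = 58 at step 2

Answer: 58 2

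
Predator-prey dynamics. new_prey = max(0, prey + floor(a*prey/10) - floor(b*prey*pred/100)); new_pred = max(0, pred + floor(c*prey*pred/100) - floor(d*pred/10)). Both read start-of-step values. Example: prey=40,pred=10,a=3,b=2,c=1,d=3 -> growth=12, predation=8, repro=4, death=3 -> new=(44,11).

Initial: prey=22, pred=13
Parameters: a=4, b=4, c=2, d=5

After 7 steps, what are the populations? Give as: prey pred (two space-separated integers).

Answer: 30 5

Derivation:
Step 1: prey: 22+8-11=19; pred: 13+5-6=12
Step 2: prey: 19+7-9=17; pred: 12+4-6=10
Step 3: prey: 17+6-6=17; pred: 10+3-5=8
Step 4: prey: 17+6-5=18; pred: 8+2-4=6
Step 5: prey: 18+7-4=21; pred: 6+2-3=5
Step 6: prey: 21+8-4=25; pred: 5+2-2=5
Step 7: prey: 25+10-5=30; pred: 5+2-2=5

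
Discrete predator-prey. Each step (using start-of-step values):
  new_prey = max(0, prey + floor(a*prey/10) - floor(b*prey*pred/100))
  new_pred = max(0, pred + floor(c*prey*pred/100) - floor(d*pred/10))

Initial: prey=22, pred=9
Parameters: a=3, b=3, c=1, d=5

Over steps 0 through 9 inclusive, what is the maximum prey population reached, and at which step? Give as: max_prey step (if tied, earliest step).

Answer: 111 9

Derivation:
Step 1: prey: 22+6-5=23; pred: 9+1-4=6
Step 2: prey: 23+6-4=25; pred: 6+1-3=4
Step 3: prey: 25+7-3=29; pred: 4+1-2=3
Step 4: prey: 29+8-2=35; pred: 3+0-1=2
Step 5: prey: 35+10-2=43; pred: 2+0-1=1
Step 6: prey: 43+12-1=54; pred: 1+0-0=1
Step 7: prey: 54+16-1=69; pred: 1+0-0=1
Step 8: prey: 69+20-2=87; pred: 1+0-0=1
Step 9: prey: 87+26-2=111; pred: 1+0-0=1
Max prey = 111 at step 9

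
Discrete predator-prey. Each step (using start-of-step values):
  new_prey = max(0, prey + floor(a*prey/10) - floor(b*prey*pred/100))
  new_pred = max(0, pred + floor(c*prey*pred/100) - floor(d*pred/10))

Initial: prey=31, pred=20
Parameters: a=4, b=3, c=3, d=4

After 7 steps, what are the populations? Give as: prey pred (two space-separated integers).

Answer: 1 7

Derivation:
Step 1: prey: 31+12-18=25; pred: 20+18-8=30
Step 2: prey: 25+10-22=13; pred: 30+22-12=40
Step 3: prey: 13+5-15=3; pred: 40+15-16=39
Step 4: prey: 3+1-3=1; pred: 39+3-15=27
Step 5: prey: 1+0-0=1; pred: 27+0-10=17
Step 6: prey: 1+0-0=1; pred: 17+0-6=11
Step 7: prey: 1+0-0=1; pred: 11+0-4=7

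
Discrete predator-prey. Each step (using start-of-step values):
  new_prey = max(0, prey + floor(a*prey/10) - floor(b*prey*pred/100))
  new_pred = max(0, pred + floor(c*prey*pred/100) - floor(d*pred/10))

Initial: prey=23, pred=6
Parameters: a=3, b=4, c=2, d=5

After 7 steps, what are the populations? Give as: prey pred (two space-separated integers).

Step 1: prey: 23+6-5=24; pred: 6+2-3=5
Step 2: prey: 24+7-4=27; pred: 5+2-2=5
Step 3: prey: 27+8-5=30; pred: 5+2-2=5
Step 4: prey: 30+9-6=33; pred: 5+3-2=6
Step 5: prey: 33+9-7=35; pred: 6+3-3=6
Step 6: prey: 35+10-8=37; pred: 6+4-3=7
Step 7: prey: 37+11-10=38; pred: 7+5-3=9

Answer: 38 9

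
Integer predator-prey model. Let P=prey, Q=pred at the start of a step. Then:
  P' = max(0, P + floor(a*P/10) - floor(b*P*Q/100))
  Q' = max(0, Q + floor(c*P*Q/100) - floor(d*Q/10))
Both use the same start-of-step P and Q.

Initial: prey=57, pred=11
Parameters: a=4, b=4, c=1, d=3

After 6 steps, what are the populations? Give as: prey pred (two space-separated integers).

Step 1: prey: 57+22-25=54; pred: 11+6-3=14
Step 2: prey: 54+21-30=45; pred: 14+7-4=17
Step 3: prey: 45+18-30=33; pred: 17+7-5=19
Step 4: prey: 33+13-25=21; pred: 19+6-5=20
Step 5: prey: 21+8-16=13; pred: 20+4-6=18
Step 6: prey: 13+5-9=9; pred: 18+2-5=15

Answer: 9 15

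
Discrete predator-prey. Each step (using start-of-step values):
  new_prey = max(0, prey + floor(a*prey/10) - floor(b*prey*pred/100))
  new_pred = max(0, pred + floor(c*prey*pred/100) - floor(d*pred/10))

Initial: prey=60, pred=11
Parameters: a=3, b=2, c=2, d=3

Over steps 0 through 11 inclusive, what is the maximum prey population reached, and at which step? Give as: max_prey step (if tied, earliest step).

Answer: 65 1

Derivation:
Step 1: prey: 60+18-13=65; pred: 11+13-3=21
Step 2: prey: 65+19-27=57; pred: 21+27-6=42
Step 3: prey: 57+17-47=27; pred: 42+47-12=77
Step 4: prey: 27+8-41=0; pred: 77+41-23=95
Step 5: prey: 0+0-0=0; pred: 95+0-28=67
Step 6: prey: 0+0-0=0; pred: 67+0-20=47
Step 7: prey: 0+0-0=0; pred: 47+0-14=33
Step 8: prey: 0+0-0=0; pred: 33+0-9=24
Step 9: prey: 0+0-0=0; pred: 24+0-7=17
Step 10: prey: 0+0-0=0; pred: 17+0-5=12
Step 11: prey: 0+0-0=0; pred: 12+0-3=9
Max prey = 65 at step 1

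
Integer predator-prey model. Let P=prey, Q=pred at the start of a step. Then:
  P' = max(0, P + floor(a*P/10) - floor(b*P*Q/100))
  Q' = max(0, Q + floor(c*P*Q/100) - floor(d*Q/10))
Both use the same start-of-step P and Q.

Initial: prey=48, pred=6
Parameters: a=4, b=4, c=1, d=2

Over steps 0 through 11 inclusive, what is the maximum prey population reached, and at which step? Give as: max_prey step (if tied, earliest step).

Answer: 66 3

Derivation:
Step 1: prey: 48+19-11=56; pred: 6+2-1=7
Step 2: prey: 56+22-15=63; pred: 7+3-1=9
Step 3: prey: 63+25-22=66; pred: 9+5-1=13
Step 4: prey: 66+26-34=58; pred: 13+8-2=19
Step 5: prey: 58+23-44=37; pred: 19+11-3=27
Step 6: prey: 37+14-39=12; pred: 27+9-5=31
Step 7: prey: 12+4-14=2; pred: 31+3-6=28
Step 8: prey: 2+0-2=0; pred: 28+0-5=23
Step 9: prey: 0+0-0=0; pred: 23+0-4=19
Step 10: prey: 0+0-0=0; pred: 19+0-3=16
Step 11: prey: 0+0-0=0; pred: 16+0-3=13
Max prey = 66 at step 3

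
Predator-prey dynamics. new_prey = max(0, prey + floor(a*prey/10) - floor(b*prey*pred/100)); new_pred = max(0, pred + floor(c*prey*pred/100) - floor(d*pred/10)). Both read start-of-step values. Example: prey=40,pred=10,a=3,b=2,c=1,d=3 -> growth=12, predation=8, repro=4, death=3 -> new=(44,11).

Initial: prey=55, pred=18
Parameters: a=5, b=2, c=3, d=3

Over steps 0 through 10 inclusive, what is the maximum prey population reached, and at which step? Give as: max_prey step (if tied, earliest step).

Step 1: prey: 55+27-19=63; pred: 18+29-5=42
Step 2: prey: 63+31-52=42; pred: 42+79-12=109
Step 3: prey: 42+21-91=0; pred: 109+137-32=214
Step 4: prey: 0+0-0=0; pred: 214+0-64=150
Step 5: prey: 0+0-0=0; pred: 150+0-45=105
Step 6: prey: 0+0-0=0; pred: 105+0-31=74
Step 7: prey: 0+0-0=0; pred: 74+0-22=52
Step 8: prey: 0+0-0=0; pred: 52+0-15=37
Step 9: prey: 0+0-0=0; pred: 37+0-11=26
Step 10: prey: 0+0-0=0; pred: 26+0-7=19
Max prey = 63 at step 1

Answer: 63 1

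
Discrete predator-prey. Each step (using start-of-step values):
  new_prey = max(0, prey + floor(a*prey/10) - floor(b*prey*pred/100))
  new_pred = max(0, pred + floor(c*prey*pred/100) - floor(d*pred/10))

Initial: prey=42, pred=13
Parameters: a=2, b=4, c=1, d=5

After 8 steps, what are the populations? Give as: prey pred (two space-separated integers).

Answer: 28 1

Derivation:
Step 1: prey: 42+8-21=29; pred: 13+5-6=12
Step 2: prey: 29+5-13=21; pred: 12+3-6=9
Step 3: prey: 21+4-7=18; pred: 9+1-4=6
Step 4: prey: 18+3-4=17; pred: 6+1-3=4
Step 5: prey: 17+3-2=18; pred: 4+0-2=2
Step 6: prey: 18+3-1=20; pred: 2+0-1=1
Step 7: prey: 20+4-0=24; pred: 1+0-0=1
Step 8: prey: 24+4-0=28; pred: 1+0-0=1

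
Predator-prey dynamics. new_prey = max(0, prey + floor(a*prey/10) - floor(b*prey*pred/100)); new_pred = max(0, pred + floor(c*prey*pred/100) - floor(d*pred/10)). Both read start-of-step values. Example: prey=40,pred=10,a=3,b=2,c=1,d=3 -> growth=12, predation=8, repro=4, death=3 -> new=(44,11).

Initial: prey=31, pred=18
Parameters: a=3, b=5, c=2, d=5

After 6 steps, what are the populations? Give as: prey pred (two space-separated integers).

Step 1: prey: 31+9-27=13; pred: 18+11-9=20
Step 2: prey: 13+3-13=3; pred: 20+5-10=15
Step 3: prey: 3+0-2=1; pred: 15+0-7=8
Step 4: prey: 1+0-0=1; pred: 8+0-4=4
Step 5: prey: 1+0-0=1; pred: 4+0-2=2
Step 6: prey: 1+0-0=1; pred: 2+0-1=1

Answer: 1 1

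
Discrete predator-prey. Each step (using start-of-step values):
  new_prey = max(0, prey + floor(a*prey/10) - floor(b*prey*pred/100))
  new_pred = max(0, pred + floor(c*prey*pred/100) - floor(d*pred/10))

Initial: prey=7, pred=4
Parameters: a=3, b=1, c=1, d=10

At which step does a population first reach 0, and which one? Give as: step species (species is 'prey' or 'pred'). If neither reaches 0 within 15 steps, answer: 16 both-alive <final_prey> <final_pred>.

Step 1: prey: 7+2-0=9; pred: 4+0-4=0
First extinction: pred at step 1

Answer: 1 pred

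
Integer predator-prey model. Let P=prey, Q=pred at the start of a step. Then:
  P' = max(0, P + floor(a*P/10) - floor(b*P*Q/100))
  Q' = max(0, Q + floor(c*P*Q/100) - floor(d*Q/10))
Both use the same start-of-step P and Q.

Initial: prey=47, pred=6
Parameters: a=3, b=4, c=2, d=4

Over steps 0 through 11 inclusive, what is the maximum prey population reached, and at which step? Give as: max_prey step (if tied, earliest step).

Answer: 50 1

Derivation:
Step 1: prey: 47+14-11=50; pred: 6+5-2=9
Step 2: prey: 50+15-18=47; pred: 9+9-3=15
Step 3: prey: 47+14-28=33; pred: 15+14-6=23
Step 4: prey: 33+9-30=12; pred: 23+15-9=29
Step 5: prey: 12+3-13=2; pred: 29+6-11=24
Step 6: prey: 2+0-1=1; pred: 24+0-9=15
Step 7: prey: 1+0-0=1; pred: 15+0-6=9
Step 8: prey: 1+0-0=1; pred: 9+0-3=6
Step 9: prey: 1+0-0=1; pred: 6+0-2=4
Step 10: prey: 1+0-0=1; pred: 4+0-1=3
Step 11: prey: 1+0-0=1; pred: 3+0-1=2
Max prey = 50 at step 1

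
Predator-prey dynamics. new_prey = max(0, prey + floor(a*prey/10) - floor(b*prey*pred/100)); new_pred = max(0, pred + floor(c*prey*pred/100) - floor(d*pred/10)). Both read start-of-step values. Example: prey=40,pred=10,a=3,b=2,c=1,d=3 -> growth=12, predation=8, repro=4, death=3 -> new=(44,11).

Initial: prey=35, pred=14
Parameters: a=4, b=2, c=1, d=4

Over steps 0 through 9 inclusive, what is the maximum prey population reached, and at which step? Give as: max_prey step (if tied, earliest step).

Step 1: prey: 35+14-9=40; pred: 14+4-5=13
Step 2: prey: 40+16-10=46; pred: 13+5-5=13
Step 3: prey: 46+18-11=53; pred: 13+5-5=13
Step 4: prey: 53+21-13=61; pred: 13+6-5=14
Step 5: prey: 61+24-17=68; pred: 14+8-5=17
Step 6: prey: 68+27-23=72; pred: 17+11-6=22
Step 7: prey: 72+28-31=69; pred: 22+15-8=29
Step 8: prey: 69+27-40=56; pred: 29+20-11=38
Step 9: prey: 56+22-42=36; pred: 38+21-15=44
Max prey = 72 at step 6

Answer: 72 6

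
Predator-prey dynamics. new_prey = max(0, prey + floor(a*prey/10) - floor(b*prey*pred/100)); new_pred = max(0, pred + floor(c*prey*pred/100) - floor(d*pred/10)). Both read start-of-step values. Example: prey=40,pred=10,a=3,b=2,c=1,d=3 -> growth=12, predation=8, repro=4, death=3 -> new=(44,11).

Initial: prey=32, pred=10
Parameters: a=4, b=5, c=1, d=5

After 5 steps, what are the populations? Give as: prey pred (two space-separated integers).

Answer: 46 3

Derivation:
Step 1: prey: 32+12-16=28; pred: 10+3-5=8
Step 2: prey: 28+11-11=28; pred: 8+2-4=6
Step 3: prey: 28+11-8=31; pred: 6+1-3=4
Step 4: prey: 31+12-6=37; pred: 4+1-2=3
Step 5: prey: 37+14-5=46; pred: 3+1-1=3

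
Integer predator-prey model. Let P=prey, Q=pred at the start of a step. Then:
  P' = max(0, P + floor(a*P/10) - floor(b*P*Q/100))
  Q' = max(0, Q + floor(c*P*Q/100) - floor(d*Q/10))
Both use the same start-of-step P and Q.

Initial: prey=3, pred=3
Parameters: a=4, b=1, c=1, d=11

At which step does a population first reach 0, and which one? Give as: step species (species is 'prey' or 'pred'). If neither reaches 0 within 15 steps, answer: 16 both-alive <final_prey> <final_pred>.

Answer: 1 pred

Derivation:
Step 1: prey: 3+1-0=4; pred: 3+0-3=0
First extinction: pred at step 1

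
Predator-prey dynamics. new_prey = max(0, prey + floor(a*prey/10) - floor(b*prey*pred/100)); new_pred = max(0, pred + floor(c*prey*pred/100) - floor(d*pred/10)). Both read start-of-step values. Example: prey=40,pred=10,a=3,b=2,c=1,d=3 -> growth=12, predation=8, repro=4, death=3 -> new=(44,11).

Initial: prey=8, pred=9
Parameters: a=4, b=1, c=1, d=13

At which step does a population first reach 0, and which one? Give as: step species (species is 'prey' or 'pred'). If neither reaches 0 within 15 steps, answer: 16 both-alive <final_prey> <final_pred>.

Step 1: prey: 8+3-0=11; pred: 9+0-11=0
First extinction: pred at step 1

Answer: 1 pred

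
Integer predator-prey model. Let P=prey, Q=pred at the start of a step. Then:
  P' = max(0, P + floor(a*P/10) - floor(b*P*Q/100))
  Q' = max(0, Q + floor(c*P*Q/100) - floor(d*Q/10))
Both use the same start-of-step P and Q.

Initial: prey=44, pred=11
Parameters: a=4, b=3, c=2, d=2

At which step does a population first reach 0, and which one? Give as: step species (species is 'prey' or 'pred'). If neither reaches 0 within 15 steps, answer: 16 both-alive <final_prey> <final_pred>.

Answer: 4 prey

Derivation:
Step 1: prey: 44+17-14=47; pred: 11+9-2=18
Step 2: prey: 47+18-25=40; pred: 18+16-3=31
Step 3: prey: 40+16-37=19; pred: 31+24-6=49
Step 4: prey: 19+7-27=0; pred: 49+18-9=58
First extinction: prey at step 4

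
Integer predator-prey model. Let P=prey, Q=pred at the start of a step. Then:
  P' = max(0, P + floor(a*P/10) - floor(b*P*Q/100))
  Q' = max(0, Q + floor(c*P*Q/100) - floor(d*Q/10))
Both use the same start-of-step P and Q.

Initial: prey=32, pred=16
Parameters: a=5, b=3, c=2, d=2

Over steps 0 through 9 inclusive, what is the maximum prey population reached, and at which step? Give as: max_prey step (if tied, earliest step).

Answer: 33 1

Derivation:
Step 1: prey: 32+16-15=33; pred: 16+10-3=23
Step 2: prey: 33+16-22=27; pred: 23+15-4=34
Step 3: prey: 27+13-27=13; pred: 34+18-6=46
Step 4: prey: 13+6-17=2; pred: 46+11-9=48
Step 5: prey: 2+1-2=1; pred: 48+1-9=40
Step 6: prey: 1+0-1=0; pred: 40+0-8=32
Step 7: prey: 0+0-0=0; pred: 32+0-6=26
Step 8: prey: 0+0-0=0; pred: 26+0-5=21
Step 9: prey: 0+0-0=0; pred: 21+0-4=17
Max prey = 33 at step 1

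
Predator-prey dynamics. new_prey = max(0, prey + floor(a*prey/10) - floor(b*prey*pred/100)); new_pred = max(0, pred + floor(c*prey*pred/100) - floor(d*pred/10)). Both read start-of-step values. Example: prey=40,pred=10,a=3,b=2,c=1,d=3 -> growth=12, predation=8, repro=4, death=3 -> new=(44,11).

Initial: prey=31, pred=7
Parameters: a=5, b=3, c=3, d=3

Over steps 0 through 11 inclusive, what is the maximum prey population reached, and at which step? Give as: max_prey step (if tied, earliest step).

Step 1: prey: 31+15-6=40; pred: 7+6-2=11
Step 2: prey: 40+20-13=47; pred: 11+13-3=21
Step 3: prey: 47+23-29=41; pred: 21+29-6=44
Step 4: prey: 41+20-54=7; pred: 44+54-13=85
Step 5: prey: 7+3-17=0; pred: 85+17-25=77
Step 6: prey: 0+0-0=0; pred: 77+0-23=54
Step 7: prey: 0+0-0=0; pred: 54+0-16=38
Step 8: prey: 0+0-0=0; pred: 38+0-11=27
Step 9: prey: 0+0-0=0; pred: 27+0-8=19
Step 10: prey: 0+0-0=0; pred: 19+0-5=14
Step 11: prey: 0+0-0=0; pred: 14+0-4=10
Max prey = 47 at step 2

Answer: 47 2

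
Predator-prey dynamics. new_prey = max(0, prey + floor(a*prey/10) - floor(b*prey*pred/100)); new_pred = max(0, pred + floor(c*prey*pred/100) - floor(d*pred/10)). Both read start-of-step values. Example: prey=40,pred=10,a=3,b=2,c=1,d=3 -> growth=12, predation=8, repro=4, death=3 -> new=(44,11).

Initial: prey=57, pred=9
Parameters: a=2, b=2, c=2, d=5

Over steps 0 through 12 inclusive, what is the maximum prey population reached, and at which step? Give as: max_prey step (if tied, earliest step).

Step 1: prey: 57+11-10=58; pred: 9+10-4=15
Step 2: prey: 58+11-17=52; pred: 15+17-7=25
Step 3: prey: 52+10-26=36; pred: 25+26-12=39
Step 4: prey: 36+7-28=15; pred: 39+28-19=48
Step 5: prey: 15+3-14=4; pred: 48+14-24=38
Step 6: prey: 4+0-3=1; pred: 38+3-19=22
Step 7: prey: 1+0-0=1; pred: 22+0-11=11
Step 8: prey: 1+0-0=1; pred: 11+0-5=6
Step 9: prey: 1+0-0=1; pred: 6+0-3=3
Step 10: prey: 1+0-0=1; pred: 3+0-1=2
Step 11: prey: 1+0-0=1; pred: 2+0-1=1
Step 12: prey: 1+0-0=1; pred: 1+0-0=1
Max prey = 58 at step 1

Answer: 58 1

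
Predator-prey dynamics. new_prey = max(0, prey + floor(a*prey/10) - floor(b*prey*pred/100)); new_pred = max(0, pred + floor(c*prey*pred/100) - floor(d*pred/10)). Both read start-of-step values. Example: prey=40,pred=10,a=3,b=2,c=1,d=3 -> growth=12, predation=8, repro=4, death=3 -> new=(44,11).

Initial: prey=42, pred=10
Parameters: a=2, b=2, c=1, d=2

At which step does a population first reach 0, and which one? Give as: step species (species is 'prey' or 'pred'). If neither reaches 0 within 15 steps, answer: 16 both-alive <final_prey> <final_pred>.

Step 1: prey: 42+8-8=42; pred: 10+4-2=12
Step 2: prey: 42+8-10=40; pred: 12+5-2=15
Step 3: prey: 40+8-12=36; pred: 15+6-3=18
Step 4: prey: 36+7-12=31; pred: 18+6-3=21
Step 5: prey: 31+6-13=24; pred: 21+6-4=23
Step 6: prey: 24+4-11=17; pred: 23+5-4=24
Step 7: prey: 17+3-8=12; pred: 24+4-4=24
Step 8: prey: 12+2-5=9; pred: 24+2-4=22
Step 9: prey: 9+1-3=7; pred: 22+1-4=19
Step 10: prey: 7+1-2=6; pred: 19+1-3=17
Step 11: prey: 6+1-2=5; pred: 17+1-3=15
Step 12: prey: 5+1-1=5; pred: 15+0-3=12
Step 13: prey: 5+1-1=5; pred: 12+0-2=10
Step 14: prey: 5+1-1=5; pred: 10+0-2=8
Step 15: prey: 5+1-0=6; pred: 8+0-1=7
No extinction within 15 steps

Answer: 16 both-alive 6 7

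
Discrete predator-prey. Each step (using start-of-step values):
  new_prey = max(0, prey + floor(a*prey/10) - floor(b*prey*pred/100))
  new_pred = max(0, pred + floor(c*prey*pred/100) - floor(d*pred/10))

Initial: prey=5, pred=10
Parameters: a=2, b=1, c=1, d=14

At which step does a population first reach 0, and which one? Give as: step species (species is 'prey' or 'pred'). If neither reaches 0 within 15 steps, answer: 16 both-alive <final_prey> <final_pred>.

Step 1: prey: 5+1-0=6; pred: 10+0-14=0
First extinction: pred at step 1

Answer: 1 pred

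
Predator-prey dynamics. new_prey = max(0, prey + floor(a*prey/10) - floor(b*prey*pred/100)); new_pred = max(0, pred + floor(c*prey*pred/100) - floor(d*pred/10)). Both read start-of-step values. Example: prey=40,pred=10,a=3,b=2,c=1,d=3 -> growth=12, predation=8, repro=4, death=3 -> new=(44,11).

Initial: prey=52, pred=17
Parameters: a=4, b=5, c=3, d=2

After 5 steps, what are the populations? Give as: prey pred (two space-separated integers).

Step 1: prey: 52+20-44=28; pred: 17+26-3=40
Step 2: prey: 28+11-56=0; pred: 40+33-8=65
Step 3: prey: 0+0-0=0; pred: 65+0-13=52
Step 4: prey: 0+0-0=0; pred: 52+0-10=42
Step 5: prey: 0+0-0=0; pred: 42+0-8=34

Answer: 0 34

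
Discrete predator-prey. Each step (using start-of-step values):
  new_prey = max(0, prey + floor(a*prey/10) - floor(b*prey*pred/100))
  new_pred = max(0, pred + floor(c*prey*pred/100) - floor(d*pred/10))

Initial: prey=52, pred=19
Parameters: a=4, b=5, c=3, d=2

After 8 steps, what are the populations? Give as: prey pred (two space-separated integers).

Step 1: prey: 52+20-49=23; pred: 19+29-3=45
Step 2: prey: 23+9-51=0; pred: 45+31-9=67
Step 3: prey: 0+0-0=0; pred: 67+0-13=54
Step 4: prey: 0+0-0=0; pred: 54+0-10=44
Step 5: prey: 0+0-0=0; pred: 44+0-8=36
Step 6: prey: 0+0-0=0; pred: 36+0-7=29
Step 7: prey: 0+0-0=0; pred: 29+0-5=24
Step 8: prey: 0+0-0=0; pred: 24+0-4=20

Answer: 0 20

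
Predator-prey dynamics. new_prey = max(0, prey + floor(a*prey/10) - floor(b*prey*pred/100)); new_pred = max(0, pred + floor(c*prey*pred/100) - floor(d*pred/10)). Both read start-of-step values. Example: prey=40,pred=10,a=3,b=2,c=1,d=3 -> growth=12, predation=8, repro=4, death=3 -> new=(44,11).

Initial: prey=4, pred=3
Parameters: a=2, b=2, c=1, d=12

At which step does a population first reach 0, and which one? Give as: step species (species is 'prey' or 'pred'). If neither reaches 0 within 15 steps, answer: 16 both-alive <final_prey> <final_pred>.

Step 1: prey: 4+0-0=4; pred: 3+0-3=0
First extinction: pred at step 1

Answer: 1 pred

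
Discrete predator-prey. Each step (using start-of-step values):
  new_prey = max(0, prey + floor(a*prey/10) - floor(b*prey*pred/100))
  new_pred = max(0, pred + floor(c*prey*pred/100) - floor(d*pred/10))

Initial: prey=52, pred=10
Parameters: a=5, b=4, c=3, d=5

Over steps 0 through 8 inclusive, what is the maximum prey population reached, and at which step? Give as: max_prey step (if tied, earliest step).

Step 1: prey: 52+26-20=58; pred: 10+15-5=20
Step 2: prey: 58+29-46=41; pred: 20+34-10=44
Step 3: prey: 41+20-72=0; pred: 44+54-22=76
Step 4: prey: 0+0-0=0; pred: 76+0-38=38
Step 5: prey: 0+0-0=0; pred: 38+0-19=19
Step 6: prey: 0+0-0=0; pred: 19+0-9=10
Step 7: prey: 0+0-0=0; pred: 10+0-5=5
Step 8: prey: 0+0-0=0; pred: 5+0-2=3
Max prey = 58 at step 1

Answer: 58 1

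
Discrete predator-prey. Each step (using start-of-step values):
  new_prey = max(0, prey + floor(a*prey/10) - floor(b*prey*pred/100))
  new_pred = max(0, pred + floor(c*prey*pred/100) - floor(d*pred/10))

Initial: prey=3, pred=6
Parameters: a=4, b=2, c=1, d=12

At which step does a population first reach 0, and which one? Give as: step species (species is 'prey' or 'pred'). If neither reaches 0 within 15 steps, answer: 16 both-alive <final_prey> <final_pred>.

Step 1: prey: 3+1-0=4; pred: 6+0-7=0
First extinction: pred at step 1

Answer: 1 pred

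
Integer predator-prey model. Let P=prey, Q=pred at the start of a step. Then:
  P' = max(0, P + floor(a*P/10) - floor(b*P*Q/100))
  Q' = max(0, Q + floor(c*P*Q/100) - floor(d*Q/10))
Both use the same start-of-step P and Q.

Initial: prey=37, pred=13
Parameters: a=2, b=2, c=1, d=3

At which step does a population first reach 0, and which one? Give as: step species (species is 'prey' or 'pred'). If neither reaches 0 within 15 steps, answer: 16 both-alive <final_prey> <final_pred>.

Step 1: prey: 37+7-9=35; pred: 13+4-3=14
Step 2: prey: 35+7-9=33; pred: 14+4-4=14
Step 3: prey: 33+6-9=30; pred: 14+4-4=14
Step 4: prey: 30+6-8=28; pred: 14+4-4=14
Step 5: prey: 28+5-7=26; pred: 14+3-4=13
Step 6: prey: 26+5-6=25; pred: 13+3-3=13
Step 7: prey: 25+5-6=24; pred: 13+3-3=13
Step 8: prey: 24+4-6=22; pred: 13+3-3=13
Step 9: prey: 22+4-5=21; pred: 13+2-3=12
Step 10: prey: 21+4-5=20; pred: 12+2-3=11
Step 11: prey: 20+4-4=20; pred: 11+2-3=10
Step 12: prey: 20+4-4=20; pred: 10+2-3=9
Step 13: prey: 20+4-3=21; pred: 9+1-2=8
Step 14: prey: 21+4-3=22; pred: 8+1-2=7
Step 15: prey: 22+4-3=23; pred: 7+1-2=6
No extinction within 15 steps

Answer: 16 both-alive 23 6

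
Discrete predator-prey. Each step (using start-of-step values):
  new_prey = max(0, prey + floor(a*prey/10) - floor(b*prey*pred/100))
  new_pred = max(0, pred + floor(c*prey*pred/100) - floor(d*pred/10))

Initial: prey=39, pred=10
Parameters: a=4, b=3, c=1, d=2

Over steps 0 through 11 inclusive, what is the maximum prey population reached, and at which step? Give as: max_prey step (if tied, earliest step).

Answer: 47 3

Derivation:
Step 1: prey: 39+15-11=43; pred: 10+3-2=11
Step 2: prey: 43+17-14=46; pred: 11+4-2=13
Step 3: prey: 46+18-17=47; pred: 13+5-2=16
Step 4: prey: 47+18-22=43; pred: 16+7-3=20
Step 5: prey: 43+17-25=35; pred: 20+8-4=24
Step 6: prey: 35+14-25=24; pred: 24+8-4=28
Step 7: prey: 24+9-20=13; pred: 28+6-5=29
Step 8: prey: 13+5-11=7; pred: 29+3-5=27
Step 9: prey: 7+2-5=4; pred: 27+1-5=23
Step 10: prey: 4+1-2=3; pred: 23+0-4=19
Step 11: prey: 3+1-1=3; pred: 19+0-3=16
Max prey = 47 at step 3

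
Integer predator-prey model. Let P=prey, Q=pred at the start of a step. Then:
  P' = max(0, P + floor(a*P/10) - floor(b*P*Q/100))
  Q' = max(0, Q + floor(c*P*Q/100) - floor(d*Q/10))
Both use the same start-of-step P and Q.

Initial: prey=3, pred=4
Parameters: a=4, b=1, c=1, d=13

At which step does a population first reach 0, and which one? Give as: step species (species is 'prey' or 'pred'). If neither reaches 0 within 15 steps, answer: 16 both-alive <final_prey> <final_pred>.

Answer: 1 pred

Derivation:
Step 1: prey: 3+1-0=4; pred: 4+0-5=0
First extinction: pred at step 1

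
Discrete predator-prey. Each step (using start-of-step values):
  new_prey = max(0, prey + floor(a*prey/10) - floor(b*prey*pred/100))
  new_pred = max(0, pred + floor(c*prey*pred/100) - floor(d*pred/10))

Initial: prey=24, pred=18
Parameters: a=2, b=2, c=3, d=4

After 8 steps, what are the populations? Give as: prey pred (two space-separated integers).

Answer: 3 7

Derivation:
Step 1: prey: 24+4-8=20; pred: 18+12-7=23
Step 2: prey: 20+4-9=15; pred: 23+13-9=27
Step 3: prey: 15+3-8=10; pred: 27+12-10=29
Step 4: prey: 10+2-5=7; pred: 29+8-11=26
Step 5: prey: 7+1-3=5; pred: 26+5-10=21
Step 6: prey: 5+1-2=4; pred: 21+3-8=16
Step 7: prey: 4+0-1=3; pred: 16+1-6=11
Step 8: prey: 3+0-0=3; pred: 11+0-4=7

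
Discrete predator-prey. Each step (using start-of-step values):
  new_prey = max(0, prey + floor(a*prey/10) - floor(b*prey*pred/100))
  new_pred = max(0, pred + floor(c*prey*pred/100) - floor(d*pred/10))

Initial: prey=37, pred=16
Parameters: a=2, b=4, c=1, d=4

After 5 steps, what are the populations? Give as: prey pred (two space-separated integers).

Step 1: prey: 37+7-23=21; pred: 16+5-6=15
Step 2: prey: 21+4-12=13; pred: 15+3-6=12
Step 3: prey: 13+2-6=9; pred: 12+1-4=9
Step 4: prey: 9+1-3=7; pred: 9+0-3=6
Step 5: prey: 7+1-1=7; pred: 6+0-2=4

Answer: 7 4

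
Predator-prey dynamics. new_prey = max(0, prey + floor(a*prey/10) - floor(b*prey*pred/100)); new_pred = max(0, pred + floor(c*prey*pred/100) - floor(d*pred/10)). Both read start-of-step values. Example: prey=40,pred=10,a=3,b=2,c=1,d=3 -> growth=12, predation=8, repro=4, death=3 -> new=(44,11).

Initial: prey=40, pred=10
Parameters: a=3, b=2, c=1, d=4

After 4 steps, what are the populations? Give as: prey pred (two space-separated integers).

Step 1: prey: 40+12-8=44; pred: 10+4-4=10
Step 2: prey: 44+13-8=49; pred: 10+4-4=10
Step 3: prey: 49+14-9=54; pred: 10+4-4=10
Step 4: prey: 54+16-10=60; pred: 10+5-4=11

Answer: 60 11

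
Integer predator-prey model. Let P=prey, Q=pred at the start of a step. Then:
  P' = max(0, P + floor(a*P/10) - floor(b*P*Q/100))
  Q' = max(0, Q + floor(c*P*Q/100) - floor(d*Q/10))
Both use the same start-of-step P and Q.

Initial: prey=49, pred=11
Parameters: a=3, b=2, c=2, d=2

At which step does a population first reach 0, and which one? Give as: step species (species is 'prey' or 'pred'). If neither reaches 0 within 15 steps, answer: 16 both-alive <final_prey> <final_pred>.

Answer: 5 prey

Derivation:
Step 1: prey: 49+14-10=53; pred: 11+10-2=19
Step 2: prey: 53+15-20=48; pred: 19+20-3=36
Step 3: prey: 48+14-34=28; pred: 36+34-7=63
Step 4: prey: 28+8-35=1; pred: 63+35-12=86
Step 5: prey: 1+0-1=0; pred: 86+1-17=70
First extinction: prey at step 5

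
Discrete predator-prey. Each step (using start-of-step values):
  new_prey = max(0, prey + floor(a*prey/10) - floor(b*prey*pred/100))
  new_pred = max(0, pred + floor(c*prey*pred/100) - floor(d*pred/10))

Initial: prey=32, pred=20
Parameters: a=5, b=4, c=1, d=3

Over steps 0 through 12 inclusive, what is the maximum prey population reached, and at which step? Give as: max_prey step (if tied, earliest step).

Answer: 53 12

Derivation:
Step 1: prey: 32+16-25=23; pred: 20+6-6=20
Step 2: prey: 23+11-18=16; pred: 20+4-6=18
Step 3: prey: 16+8-11=13; pred: 18+2-5=15
Step 4: prey: 13+6-7=12; pred: 15+1-4=12
Step 5: prey: 12+6-5=13; pred: 12+1-3=10
Step 6: prey: 13+6-5=14; pred: 10+1-3=8
Step 7: prey: 14+7-4=17; pred: 8+1-2=7
Step 8: prey: 17+8-4=21; pred: 7+1-2=6
Step 9: prey: 21+10-5=26; pred: 6+1-1=6
Step 10: prey: 26+13-6=33; pred: 6+1-1=6
Step 11: prey: 33+16-7=42; pred: 6+1-1=6
Step 12: prey: 42+21-10=53; pred: 6+2-1=7
Max prey = 53 at step 12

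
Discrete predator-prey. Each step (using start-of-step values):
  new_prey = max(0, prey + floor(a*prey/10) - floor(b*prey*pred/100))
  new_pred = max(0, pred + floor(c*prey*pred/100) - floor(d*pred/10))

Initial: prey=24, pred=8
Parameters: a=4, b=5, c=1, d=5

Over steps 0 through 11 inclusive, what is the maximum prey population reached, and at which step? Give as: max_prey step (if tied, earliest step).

Answer: 271 11

Derivation:
Step 1: prey: 24+9-9=24; pred: 8+1-4=5
Step 2: prey: 24+9-6=27; pred: 5+1-2=4
Step 3: prey: 27+10-5=32; pred: 4+1-2=3
Step 4: prey: 32+12-4=40; pred: 3+0-1=2
Step 5: prey: 40+16-4=52; pred: 2+0-1=1
Step 6: prey: 52+20-2=70; pred: 1+0-0=1
Step 7: prey: 70+28-3=95; pred: 1+0-0=1
Step 8: prey: 95+38-4=129; pred: 1+0-0=1
Step 9: prey: 129+51-6=174; pred: 1+1-0=2
Step 10: prey: 174+69-17=226; pred: 2+3-1=4
Step 11: prey: 226+90-45=271; pred: 4+9-2=11
Max prey = 271 at step 11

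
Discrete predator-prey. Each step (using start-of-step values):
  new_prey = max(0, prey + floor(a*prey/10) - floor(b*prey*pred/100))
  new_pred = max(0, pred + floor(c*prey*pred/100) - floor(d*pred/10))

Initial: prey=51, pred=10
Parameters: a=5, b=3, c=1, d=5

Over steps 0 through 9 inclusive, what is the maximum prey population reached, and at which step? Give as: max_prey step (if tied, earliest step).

Answer: 92 4

Derivation:
Step 1: prey: 51+25-15=61; pred: 10+5-5=10
Step 2: prey: 61+30-18=73; pred: 10+6-5=11
Step 3: prey: 73+36-24=85; pred: 11+8-5=14
Step 4: prey: 85+42-35=92; pred: 14+11-7=18
Step 5: prey: 92+46-49=89; pred: 18+16-9=25
Step 6: prey: 89+44-66=67; pred: 25+22-12=35
Step 7: prey: 67+33-70=30; pred: 35+23-17=41
Step 8: prey: 30+15-36=9; pred: 41+12-20=33
Step 9: prey: 9+4-8=5; pred: 33+2-16=19
Max prey = 92 at step 4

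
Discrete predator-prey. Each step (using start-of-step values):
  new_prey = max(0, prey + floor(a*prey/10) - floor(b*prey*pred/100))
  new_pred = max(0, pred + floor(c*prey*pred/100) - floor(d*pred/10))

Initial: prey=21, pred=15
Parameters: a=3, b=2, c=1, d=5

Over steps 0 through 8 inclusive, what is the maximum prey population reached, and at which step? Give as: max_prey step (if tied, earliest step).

Step 1: prey: 21+6-6=21; pred: 15+3-7=11
Step 2: prey: 21+6-4=23; pred: 11+2-5=8
Step 3: prey: 23+6-3=26; pred: 8+1-4=5
Step 4: prey: 26+7-2=31; pred: 5+1-2=4
Step 5: prey: 31+9-2=38; pred: 4+1-2=3
Step 6: prey: 38+11-2=47; pred: 3+1-1=3
Step 7: prey: 47+14-2=59; pred: 3+1-1=3
Step 8: prey: 59+17-3=73; pred: 3+1-1=3
Max prey = 73 at step 8

Answer: 73 8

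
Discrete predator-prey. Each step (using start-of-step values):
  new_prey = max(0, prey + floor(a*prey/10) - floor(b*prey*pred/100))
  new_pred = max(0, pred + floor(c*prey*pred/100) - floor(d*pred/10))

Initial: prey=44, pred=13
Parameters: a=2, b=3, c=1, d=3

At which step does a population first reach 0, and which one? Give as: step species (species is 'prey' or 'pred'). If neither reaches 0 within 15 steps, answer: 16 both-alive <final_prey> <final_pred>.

Step 1: prey: 44+8-17=35; pred: 13+5-3=15
Step 2: prey: 35+7-15=27; pred: 15+5-4=16
Step 3: prey: 27+5-12=20; pred: 16+4-4=16
Step 4: prey: 20+4-9=15; pred: 16+3-4=15
Step 5: prey: 15+3-6=12; pred: 15+2-4=13
Step 6: prey: 12+2-4=10; pred: 13+1-3=11
Step 7: prey: 10+2-3=9; pred: 11+1-3=9
Step 8: prey: 9+1-2=8; pred: 9+0-2=7
Step 9: prey: 8+1-1=8; pred: 7+0-2=5
Step 10: prey: 8+1-1=8; pred: 5+0-1=4
Step 11: prey: 8+1-0=9; pred: 4+0-1=3
Step 12: prey: 9+1-0=10; pred: 3+0-0=3
Step 13: prey: 10+2-0=12; pred: 3+0-0=3
Step 14: prey: 12+2-1=13; pred: 3+0-0=3
Step 15: prey: 13+2-1=14; pred: 3+0-0=3
No extinction within 15 steps

Answer: 16 both-alive 14 3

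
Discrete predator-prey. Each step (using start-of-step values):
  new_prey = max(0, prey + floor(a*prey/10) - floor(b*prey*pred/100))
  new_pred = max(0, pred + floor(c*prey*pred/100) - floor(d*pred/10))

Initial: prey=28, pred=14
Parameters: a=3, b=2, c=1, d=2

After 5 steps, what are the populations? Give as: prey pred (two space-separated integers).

Step 1: prey: 28+8-7=29; pred: 14+3-2=15
Step 2: prey: 29+8-8=29; pred: 15+4-3=16
Step 3: prey: 29+8-9=28; pred: 16+4-3=17
Step 4: prey: 28+8-9=27; pred: 17+4-3=18
Step 5: prey: 27+8-9=26; pred: 18+4-3=19

Answer: 26 19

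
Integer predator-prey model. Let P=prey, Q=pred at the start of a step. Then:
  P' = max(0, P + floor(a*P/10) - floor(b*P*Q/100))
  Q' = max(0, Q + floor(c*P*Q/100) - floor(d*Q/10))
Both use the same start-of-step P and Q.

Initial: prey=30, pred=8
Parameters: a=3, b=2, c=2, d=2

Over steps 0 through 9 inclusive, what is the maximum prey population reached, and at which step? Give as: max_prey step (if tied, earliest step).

Step 1: prey: 30+9-4=35; pred: 8+4-1=11
Step 2: prey: 35+10-7=38; pred: 11+7-2=16
Step 3: prey: 38+11-12=37; pred: 16+12-3=25
Step 4: prey: 37+11-18=30; pred: 25+18-5=38
Step 5: prey: 30+9-22=17; pred: 38+22-7=53
Step 6: prey: 17+5-18=4; pred: 53+18-10=61
Step 7: prey: 4+1-4=1; pred: 61+4-12=53
Step 8: prey: 1+0-1=0; pred: 53+1-10=44
Step 9: prey: 0+0-0=0; pred: 44+0-8=36
Max prey = 38 at step 2

Answer: 38 2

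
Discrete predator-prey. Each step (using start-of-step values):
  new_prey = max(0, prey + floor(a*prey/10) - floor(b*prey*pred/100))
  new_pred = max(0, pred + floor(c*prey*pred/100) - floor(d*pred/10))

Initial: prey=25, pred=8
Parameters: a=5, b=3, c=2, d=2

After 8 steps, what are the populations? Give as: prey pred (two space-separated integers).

Answer: 0 36

Derivation:
Step 1: prey: 25+12-6=31; pred: 8+4-1=11
Step 2: prey: 31+15-10=36; pred: 11+6-2=15
Step 3: prey: 36+18-16=38; pred: 15+10-3=22
Step 4: prey: 38+19-25=32; pred: 22+16-4=34
Step 5: prey: 32+16-32=16; pred: 34+21-6=49
Step 6: prey: 16+8-23=1; pred: 49+15-9=55
Step 7: prey: 1+0-1=0; pred: 55+1-11=45
Step 8: prey: 0+0-0=0; pred: 45+0-9=36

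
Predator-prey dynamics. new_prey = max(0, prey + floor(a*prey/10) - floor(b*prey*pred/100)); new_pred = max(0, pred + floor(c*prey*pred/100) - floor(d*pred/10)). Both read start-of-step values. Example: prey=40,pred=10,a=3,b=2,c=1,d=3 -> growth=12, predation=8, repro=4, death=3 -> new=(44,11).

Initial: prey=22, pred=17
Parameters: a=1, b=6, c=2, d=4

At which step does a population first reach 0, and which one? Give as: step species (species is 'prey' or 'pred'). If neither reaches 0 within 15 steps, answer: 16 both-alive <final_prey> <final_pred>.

Step 1: prey: 22+2-22=2; pred: 17+7-6=18
Step 2: prey: 2+0-2=0; pred: 18+0-7=11
First extinction: prey at step 2

Answer: 2 prey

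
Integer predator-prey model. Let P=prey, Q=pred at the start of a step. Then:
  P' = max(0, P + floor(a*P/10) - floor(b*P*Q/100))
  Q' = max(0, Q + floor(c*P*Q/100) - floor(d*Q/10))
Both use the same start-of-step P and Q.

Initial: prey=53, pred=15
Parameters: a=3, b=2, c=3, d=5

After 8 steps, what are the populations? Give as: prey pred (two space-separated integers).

Answer: 0 4

Derivation:
Step 1: prey: 53+15-15=53; pred: 15+23-7=31
Step 2: prey: 53+15-32=36; pred: 31+49-15=65
Step 3: prey: 36+10-46=0; pred: 65+70-32=103
Step 4: prey: 0+0-0=0; pred: 103+0-51=52
Step 5: prey: 0+0-0=0; pred: 52+0-26=26
Step 6: prey: 0+0-0=0; pred: 26+0-13=13
Step 7: prey: 0+0-0=0; pred: 13+0-6=7
Step 8: prey: 0+0-0=0; pred: 7+0-3=4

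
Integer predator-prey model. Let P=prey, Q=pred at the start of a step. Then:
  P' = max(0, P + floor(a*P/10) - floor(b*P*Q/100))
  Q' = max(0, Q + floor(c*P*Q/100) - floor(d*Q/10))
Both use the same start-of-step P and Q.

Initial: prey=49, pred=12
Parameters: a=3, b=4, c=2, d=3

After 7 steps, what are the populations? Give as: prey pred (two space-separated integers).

Answer: 0 10

Derivation:
Step 1: prey: 49+14-23=40; pred: 12+11-3=20
Step 2: prey: 40+12-32=20; pred: 20+16-6=30
Step 3: prey: 20+6-24=2; pred: 30+12-9=33
Step 4: prey: 2+0-2=0; pred: 33+1-9=25
Step 5: prey: 0+0-0=0; pred: 25+0-7=18
Step 6: prey: 0+0-0=0; pred: 18+0-5=13
Step 7: prey: 0+0-0=0; pred: 13+0-3=10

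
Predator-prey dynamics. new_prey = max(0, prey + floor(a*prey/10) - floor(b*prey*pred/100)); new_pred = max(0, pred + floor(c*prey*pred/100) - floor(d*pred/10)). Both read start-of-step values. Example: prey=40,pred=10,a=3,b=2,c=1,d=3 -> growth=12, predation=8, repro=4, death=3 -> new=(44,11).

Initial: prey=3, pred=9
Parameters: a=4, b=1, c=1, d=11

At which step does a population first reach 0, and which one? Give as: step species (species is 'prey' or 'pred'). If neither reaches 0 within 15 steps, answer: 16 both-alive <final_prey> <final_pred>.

Answer: 1 pred

Derivation:
Step 1: prey: 3+1-0=4; pred: 9+0-9=0
First extinction: pred at step 1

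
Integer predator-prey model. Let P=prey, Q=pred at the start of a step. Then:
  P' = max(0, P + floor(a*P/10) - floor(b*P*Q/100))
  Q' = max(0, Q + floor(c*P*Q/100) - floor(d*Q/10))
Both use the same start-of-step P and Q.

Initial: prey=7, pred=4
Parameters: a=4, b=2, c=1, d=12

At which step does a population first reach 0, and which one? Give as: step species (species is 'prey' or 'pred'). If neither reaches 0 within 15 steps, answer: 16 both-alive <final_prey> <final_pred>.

Answer: 1 pred

Derivation:
Step 1: prey: 7+2-0=9; pred: 4+0-4=0
First extinction: pred at step 1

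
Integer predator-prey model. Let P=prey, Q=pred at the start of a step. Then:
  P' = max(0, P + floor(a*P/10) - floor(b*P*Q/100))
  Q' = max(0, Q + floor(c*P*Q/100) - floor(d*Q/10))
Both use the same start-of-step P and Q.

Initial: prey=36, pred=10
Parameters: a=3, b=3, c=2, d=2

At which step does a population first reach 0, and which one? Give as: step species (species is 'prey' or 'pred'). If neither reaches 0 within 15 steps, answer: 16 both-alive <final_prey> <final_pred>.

Answer: 6 prey

Derivation:
Step 1: prey: 36+10-10=36; pred: 10+7-2=15
Step 2: prey: 36+10-16=30; pred: 15+10-3=22
Step 3: prey: 30+9-19=20; pred: 22+13-4=31
Step 4: prey: 20+6-18=8; pred: 31+12-6=37
Step 5: prey: 8+2-8=2; pred: 37+5-7=35
Step 6: prey: 2+0-2=0; pred: 35+1-7=29
First extinction: prey at step 6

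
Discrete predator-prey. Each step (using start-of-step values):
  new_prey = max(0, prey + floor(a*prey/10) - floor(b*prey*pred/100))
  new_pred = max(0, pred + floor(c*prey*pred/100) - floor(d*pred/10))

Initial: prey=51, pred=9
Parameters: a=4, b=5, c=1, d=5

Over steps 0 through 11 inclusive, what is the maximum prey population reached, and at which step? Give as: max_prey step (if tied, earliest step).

Answer: 81 11

Derivation:
Step 1: prey: 51+20-22=49; pred: 9+4-4=9
Step 2: prey: 49+19-22=46; pred: 9+4-4=9
Step 3: prey: 46+18-20=44; pred: 9+4-4=9
Step 4: prey: 44+17-19=42; pred: 9+3-4=8
Step 5: prey: 42+16-16=42; pred: 8+3-4=7
Step 6: prey: 42+16-14=44; pred: 7+2-3=6
Step 7: prey: 44+17-13=48; pred: 6+2-3=5
Step 8: prey: 48+19-12=55; pred: 5+2-2=5
Step 9: prey: 55+22-13=64; pred: 5+2-2=5
Step 10: prey: 64+25-16=73; pred: 5+3-2=6
Step 11: prey: 73+29-21=81; pred: 6+4-3=7
Max prey = 81 at step 11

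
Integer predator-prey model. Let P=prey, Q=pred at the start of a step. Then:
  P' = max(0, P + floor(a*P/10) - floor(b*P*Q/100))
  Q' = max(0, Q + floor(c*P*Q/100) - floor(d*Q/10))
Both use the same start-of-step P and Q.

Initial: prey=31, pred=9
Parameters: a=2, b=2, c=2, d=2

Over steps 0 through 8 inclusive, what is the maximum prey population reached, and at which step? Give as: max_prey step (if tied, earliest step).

Answer: 32 1

Derivation:
Step 1: prey: 31+6-5=32; pred: 9+5-1=13
Step 2: prey: 32+6-8=30; pred: 13+8-2=19
Step 3: prey: 30+6-11=25; pred: 19+11-3=27
Step 4: prey: 25+5-13=17; pred: 27+13-5=35
Step 5: prey: 17+3-11=9; pred: 35+11-7=39
Step 6: prey: 9+1-7=3; pred: 39+7-7=39
Step 7: prey: 3+0-2=1; pred: 39+2-7=34
Step 8: prey: 1+0-0=1; pred: 34+0-6=28
Max prey = 32 at step 1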